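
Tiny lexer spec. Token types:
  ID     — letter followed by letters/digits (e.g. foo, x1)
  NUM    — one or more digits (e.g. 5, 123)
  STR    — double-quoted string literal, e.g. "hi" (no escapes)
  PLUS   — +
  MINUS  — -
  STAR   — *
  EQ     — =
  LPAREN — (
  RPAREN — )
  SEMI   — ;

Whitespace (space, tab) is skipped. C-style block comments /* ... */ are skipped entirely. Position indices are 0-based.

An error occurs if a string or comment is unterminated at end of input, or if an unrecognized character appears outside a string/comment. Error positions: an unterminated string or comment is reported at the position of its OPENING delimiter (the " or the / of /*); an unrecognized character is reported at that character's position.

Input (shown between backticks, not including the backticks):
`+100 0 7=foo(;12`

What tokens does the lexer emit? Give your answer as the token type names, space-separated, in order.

Answer: PLUS NUM NUM NUM EQ ID LPAREN SEMI NUM

Derivation:
pos=0: emit PLUS '+'
pos=1: emit NUM '100' (now at pos=4)
pos=5: emit NUM '0' (now at pos=6)
pos=7: emit NUM '7' (now at pos=8)
pos=8: emit EQ '='
pos=9: emit ID 'foo' (now at pos=12)
pos=12: emit LPAREN '('
pos=13: emit SEMI ';'
pos=14: emit NUM '12' (now at pos=16)
DONE. 9 tokens: [PLUS, NUM, NUM, NUM, EQ, ID, LPAREN, SEMI, NUM]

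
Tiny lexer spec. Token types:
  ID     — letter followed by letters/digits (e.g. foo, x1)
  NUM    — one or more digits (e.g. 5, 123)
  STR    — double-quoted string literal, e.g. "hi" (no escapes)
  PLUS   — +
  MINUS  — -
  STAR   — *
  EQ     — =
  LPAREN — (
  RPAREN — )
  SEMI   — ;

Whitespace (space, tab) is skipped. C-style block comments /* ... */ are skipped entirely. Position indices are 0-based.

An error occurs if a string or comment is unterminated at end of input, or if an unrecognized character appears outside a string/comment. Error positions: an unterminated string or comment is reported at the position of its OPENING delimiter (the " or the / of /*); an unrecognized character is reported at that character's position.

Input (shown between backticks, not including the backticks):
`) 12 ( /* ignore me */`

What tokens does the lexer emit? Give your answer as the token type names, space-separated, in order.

Answer: RPAREN NUM LPAREN

Derivation:
pos=0: emit RPAREN ')'
pos=2: emit NUM '12' (now at pos=4)
pos=5: emit LPAREN '('
pos=7: enter COMMENT mode (saw '/*')
exit COMMENT mode (now at pos=22)
DONE. 3 tokens: [RPAREN, NUM, LPAREN]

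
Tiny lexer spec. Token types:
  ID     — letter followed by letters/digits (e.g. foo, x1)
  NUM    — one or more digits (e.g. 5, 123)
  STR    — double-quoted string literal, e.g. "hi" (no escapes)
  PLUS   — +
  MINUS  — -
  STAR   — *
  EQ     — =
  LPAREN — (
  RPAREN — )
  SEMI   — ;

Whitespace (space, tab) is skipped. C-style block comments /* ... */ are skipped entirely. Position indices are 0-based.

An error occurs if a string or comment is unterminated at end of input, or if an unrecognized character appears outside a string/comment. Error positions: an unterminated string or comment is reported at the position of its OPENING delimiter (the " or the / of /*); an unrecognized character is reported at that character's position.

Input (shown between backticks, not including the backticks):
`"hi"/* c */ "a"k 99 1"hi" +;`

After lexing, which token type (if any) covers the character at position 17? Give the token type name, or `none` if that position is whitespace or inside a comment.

pos=0: enter STRING mode
pos=0: emit STR "hi" (now at pos=4)
pos=4: enter COMMENT mode (saw '/*')
exit COMMENT mode (now at pos=11)
pos=12: enter STRING mode
pos=12: emit STR "a" (now at pos=15)
pos=15: emit ID 'k' (now at pos=16)
pos=17: emit NUM '99' (now at pos=19)
pos=20: emit NUM '1' (now at pos=21)
pos=21: enter STRING mode
pos=21: emit STR "hi" (now at pos=25)
pos=26: emit PLUS '+'
pos=27: emit SEMI ';'
DONE. 8 tokens: [STR, STR, ID, NUM, NUM, STR, PLUS, SEMI]
Position 17: char is '9' -> NUM

Answer: NUM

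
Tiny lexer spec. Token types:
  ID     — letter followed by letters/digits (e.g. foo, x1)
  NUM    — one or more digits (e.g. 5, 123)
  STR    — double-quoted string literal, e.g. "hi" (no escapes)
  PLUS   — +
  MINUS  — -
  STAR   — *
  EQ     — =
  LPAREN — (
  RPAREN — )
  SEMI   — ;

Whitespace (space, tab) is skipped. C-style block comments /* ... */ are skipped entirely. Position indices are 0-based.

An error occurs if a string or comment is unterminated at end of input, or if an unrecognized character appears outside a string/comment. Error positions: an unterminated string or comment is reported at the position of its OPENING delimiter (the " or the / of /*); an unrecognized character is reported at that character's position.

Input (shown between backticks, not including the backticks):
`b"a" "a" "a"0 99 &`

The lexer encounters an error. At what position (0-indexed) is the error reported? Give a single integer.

pos=0: emit ID 'b' (now at pos=1)
pos=1: enter STRING mode
pos=1: emit STR "a" (now at pos=4)
pos=5: enter STRING mode
pos=5: emit STR "a" (now at pos=8)
pos=9: enter STRING mode
pos=9: emit STR "a" (now at pos=12)
pos=12: emit NUM '0' (now at pos=13)
pos=14: emit NUM '99' (now at pos=16)
pos=17: ERROR — unrecognized char '&'

Answer: 17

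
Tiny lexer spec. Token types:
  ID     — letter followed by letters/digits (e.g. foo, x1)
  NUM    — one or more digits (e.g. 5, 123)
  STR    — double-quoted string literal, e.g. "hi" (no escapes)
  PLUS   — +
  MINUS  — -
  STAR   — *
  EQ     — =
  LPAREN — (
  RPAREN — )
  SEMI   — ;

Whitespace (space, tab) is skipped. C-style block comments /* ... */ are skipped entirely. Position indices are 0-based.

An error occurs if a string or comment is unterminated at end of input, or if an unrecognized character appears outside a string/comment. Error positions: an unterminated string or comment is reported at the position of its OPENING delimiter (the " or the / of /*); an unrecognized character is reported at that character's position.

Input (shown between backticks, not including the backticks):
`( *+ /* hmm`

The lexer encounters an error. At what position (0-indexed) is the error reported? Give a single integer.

pos=0: emit LPAREN '('
pos=2: emit STAR '*'
pos=3: emit PLUS '+'
pos=5: enter COMMENT mode (saw '/*')
pos=5: ERROR — unterminated comment (reached EOF)

Answer: 5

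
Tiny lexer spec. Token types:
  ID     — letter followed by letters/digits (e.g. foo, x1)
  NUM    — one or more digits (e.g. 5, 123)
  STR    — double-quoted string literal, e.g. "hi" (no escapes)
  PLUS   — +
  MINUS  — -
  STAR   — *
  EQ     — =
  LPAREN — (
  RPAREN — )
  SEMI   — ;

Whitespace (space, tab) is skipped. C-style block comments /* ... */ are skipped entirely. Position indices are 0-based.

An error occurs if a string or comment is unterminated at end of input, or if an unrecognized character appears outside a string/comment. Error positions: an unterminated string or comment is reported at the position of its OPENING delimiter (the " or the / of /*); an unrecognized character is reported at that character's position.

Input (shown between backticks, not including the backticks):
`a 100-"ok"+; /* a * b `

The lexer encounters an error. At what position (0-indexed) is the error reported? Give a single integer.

pos=0: emit ID 'a' (now at pos=1)
pos=2: emit NUM '100' (now at pos=5)
pos=5: emit MINUS '-'
pos=6: enter STRING mode
pos=6: emit STR "ok" (now at pos=10)
pos=10: emit PLUS '+'
pos=11: emit SEMI ';'
pos=13: enter COMMENT mode (saw '/*')
pos=13: ERROR — unterminated comment (reached EOF)

Answer: 13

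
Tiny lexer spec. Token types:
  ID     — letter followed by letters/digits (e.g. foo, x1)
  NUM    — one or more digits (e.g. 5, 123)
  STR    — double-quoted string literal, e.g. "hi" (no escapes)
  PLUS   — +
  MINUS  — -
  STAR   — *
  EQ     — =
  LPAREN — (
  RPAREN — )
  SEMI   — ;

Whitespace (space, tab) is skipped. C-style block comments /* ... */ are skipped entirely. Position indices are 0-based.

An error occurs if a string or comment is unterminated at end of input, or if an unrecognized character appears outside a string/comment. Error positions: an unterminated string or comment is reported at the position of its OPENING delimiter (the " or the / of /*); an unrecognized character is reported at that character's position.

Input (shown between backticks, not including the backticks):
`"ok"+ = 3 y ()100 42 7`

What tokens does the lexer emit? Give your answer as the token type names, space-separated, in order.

pos=0: enter STRING mode
pos=0: emit STR "ok" (now at pos=4)
pos=4: emit PLUS '+'
pos=6: emit EQ '='
pos=8: emit NUM '3' (now at pos=9)
pos=10: emit ID 'y' (now at pos=11)
pos=12: emit LPAREN '('
pos=13: emit RPAREN ')'
pos=14: emit NUM '100' (now at pos=17)
pos=18: emit NUM '42' (now at pos=20)
pos=21: emit NUM '7' (now at pos=22)
DONE. 10 tokens: [STR, PLUS, EQ, NUM, ID, LPAREN, RPAREN, NUM, NUM, NUM]

Answer: STR PLUS EQ NUM ID LPAREN RPAREN NUM NUM NUM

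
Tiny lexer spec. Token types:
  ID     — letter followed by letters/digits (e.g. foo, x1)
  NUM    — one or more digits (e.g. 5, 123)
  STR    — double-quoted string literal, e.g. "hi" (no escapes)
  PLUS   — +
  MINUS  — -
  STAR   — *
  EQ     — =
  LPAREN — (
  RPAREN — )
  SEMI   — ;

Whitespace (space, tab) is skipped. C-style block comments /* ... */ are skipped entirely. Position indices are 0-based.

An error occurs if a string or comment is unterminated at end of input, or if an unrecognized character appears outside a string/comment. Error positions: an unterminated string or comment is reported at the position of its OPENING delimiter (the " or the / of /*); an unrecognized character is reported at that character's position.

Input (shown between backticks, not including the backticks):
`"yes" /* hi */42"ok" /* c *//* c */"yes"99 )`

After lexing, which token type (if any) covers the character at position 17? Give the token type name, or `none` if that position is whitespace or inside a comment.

Answer: STR

Derivation:
pos=0: enter STRING mode
pos=0: emit STR "yes" (now at pos=5)
pos=6: enter COMMENT mode (saw '/*')
exit COMMENT mode (now at pos=14)
pos=14: emit NUM '42' (now at pos=16)
pos=16: enter STRING mode
pos=16: emit STR "ok" (now at pos=20)
pos=21: enter COMMENT mode (saw '/*')
exit COMMENT mode (now at pos=28)
pos=28: enter COMMENT mode (saw '/*')
exit COMMENT mode (now at pos=35)
pos=35: enter STRING mode
pos=35: emit STR "yes" (now at pos=40)
pos=40: emit NUM '99' (now at pos=42)
pos=43: emit RPAREN ')'
DONE. 6 tokens: [STR, NUM, STR, STR, NUM, RPAREN]
Position 17: char is 'o' -> STR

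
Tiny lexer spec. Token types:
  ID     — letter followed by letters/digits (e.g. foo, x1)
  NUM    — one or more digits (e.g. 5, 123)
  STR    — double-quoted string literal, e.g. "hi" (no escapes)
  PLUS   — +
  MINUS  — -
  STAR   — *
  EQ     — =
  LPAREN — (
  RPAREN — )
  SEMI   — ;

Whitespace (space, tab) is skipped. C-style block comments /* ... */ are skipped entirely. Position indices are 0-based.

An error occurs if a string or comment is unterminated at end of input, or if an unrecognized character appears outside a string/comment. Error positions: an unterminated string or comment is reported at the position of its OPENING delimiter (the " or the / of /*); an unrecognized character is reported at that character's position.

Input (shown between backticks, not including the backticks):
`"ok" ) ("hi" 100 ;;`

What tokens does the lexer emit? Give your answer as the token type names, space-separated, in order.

Answer: STR RPAREN LPAREN STR NUM SEMI SEMI

Derivation:
pos=0: enter STRING mode
pos=0: emit STR "ok" (now at pos=4)
pos=5: emit RPAREN ')'
pos=7: emit LPAREN '('
pos=8: enter STRING mode
pos=8: emit STR "hi" (now at pos=12)
pos=13: emit NUM '100' (now at pos=16)
pos=17: emit SEMI ';'
pos=18: emit SEMI ';'
DONE. 7 tokens: [STR, RPAREN, LPAREN, STR, NUM, SEMI, SEMI]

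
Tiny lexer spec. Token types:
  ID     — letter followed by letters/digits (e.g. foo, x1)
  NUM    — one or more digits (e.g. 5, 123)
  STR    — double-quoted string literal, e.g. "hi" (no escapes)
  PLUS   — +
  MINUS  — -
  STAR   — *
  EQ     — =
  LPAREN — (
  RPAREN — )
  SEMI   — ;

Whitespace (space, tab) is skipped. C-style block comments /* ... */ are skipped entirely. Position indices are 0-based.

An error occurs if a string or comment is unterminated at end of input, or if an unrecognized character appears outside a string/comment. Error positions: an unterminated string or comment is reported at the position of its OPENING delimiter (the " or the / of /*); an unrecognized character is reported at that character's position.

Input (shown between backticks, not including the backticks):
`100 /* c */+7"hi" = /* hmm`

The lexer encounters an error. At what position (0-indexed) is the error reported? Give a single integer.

pos=0: emit NUM '100' (now at pos=3)
pos=4: enter COMMENT mode (saw '/*')
exit COMMENT mode (now at pos=11)
pos=11: emit PLUS '+'
pos=12: emit NUM '7' (now at pos=13)
pos=13: enter STRING mode
pos=13: emit STR "hi" (now at pos=17)
pos=18: emit EQ '='
pos=20: enter COMMENT mode (saw '/*')
pos=20: ERROR — unterminated comment (reached EOF)

Answer: 20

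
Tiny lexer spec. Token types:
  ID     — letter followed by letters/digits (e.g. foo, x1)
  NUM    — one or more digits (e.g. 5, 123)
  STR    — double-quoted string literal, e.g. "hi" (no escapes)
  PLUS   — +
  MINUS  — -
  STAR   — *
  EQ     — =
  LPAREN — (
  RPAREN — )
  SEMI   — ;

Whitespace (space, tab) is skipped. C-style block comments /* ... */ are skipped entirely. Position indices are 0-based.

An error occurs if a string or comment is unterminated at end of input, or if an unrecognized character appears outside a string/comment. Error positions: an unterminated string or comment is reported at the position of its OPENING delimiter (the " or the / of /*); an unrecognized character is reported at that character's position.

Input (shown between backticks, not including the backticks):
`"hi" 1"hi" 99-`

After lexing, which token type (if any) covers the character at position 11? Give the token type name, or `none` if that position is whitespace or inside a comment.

pos=0: enter STRING mode
pos=0: emit STR "hi" (now at pos=4)
pos=5: emit NUM '1' (now at pos=6)
pos=6: enter STRING mode
pos=6: emit STR "hi" (now at pos=10)
pos=11: emit NUM '99' (now at pos=13)
pos=13: emit MINUS '-'
DONE. 5 tokens: [STR, NUM, STR, NUM, MINUS]
Position 11: char is '9' -> NUM

Answer: NUM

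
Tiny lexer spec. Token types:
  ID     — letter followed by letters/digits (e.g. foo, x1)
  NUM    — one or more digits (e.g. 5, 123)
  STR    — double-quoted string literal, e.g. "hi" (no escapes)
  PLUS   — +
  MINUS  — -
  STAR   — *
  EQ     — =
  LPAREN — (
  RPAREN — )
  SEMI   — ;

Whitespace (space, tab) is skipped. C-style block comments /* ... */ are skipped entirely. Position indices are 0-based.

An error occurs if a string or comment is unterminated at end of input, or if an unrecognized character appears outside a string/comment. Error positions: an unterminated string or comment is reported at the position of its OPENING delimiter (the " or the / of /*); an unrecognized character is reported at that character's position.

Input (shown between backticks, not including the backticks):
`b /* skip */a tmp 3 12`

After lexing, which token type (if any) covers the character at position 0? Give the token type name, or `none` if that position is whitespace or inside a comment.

Answer: ID

Derivation:
pos=0: emit ID 'b' (now at pos=1)
pos=2: enter COMMENT mode (saw '/*')
exit COMMENT mode (now at pos=12)
pos=12: emit ID 'a' (now at pos=13)
pos=14: emit ID 'tmp' (now at pos=17)
pos=18: emit NUM '3' (now at pos=19)
pos=20: emit NUM '12' (now at pos=22)
DONE. 5 tokens: [ID, ID, ID, NUM, NUM]
Position 0: char is 'b' -> ID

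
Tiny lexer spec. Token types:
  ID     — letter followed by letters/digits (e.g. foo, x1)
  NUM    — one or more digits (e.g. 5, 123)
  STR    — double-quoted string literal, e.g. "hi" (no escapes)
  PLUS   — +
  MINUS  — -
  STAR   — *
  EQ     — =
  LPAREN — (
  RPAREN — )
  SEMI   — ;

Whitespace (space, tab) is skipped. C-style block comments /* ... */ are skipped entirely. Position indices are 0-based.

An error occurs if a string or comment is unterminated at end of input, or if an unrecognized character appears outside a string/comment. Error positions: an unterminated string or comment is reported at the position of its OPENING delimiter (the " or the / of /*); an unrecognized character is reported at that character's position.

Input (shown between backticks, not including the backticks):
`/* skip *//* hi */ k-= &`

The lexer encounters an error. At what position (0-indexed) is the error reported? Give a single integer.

Answer: 23

Derivation:
pos=0: enter COMMENT mode (saw '/*')
exit COMMENT mode (now at pos=10)
pos=10: enter COMMENT mode (saw '/*')
exit COMMENT mode (now at pos=18)
pos=19: emit ID 'k' (now at pos=20)
pos=20: emit MINUS '-'
pos=21: emit EQ '='
pos=23: ERROR — unrecognized char '&'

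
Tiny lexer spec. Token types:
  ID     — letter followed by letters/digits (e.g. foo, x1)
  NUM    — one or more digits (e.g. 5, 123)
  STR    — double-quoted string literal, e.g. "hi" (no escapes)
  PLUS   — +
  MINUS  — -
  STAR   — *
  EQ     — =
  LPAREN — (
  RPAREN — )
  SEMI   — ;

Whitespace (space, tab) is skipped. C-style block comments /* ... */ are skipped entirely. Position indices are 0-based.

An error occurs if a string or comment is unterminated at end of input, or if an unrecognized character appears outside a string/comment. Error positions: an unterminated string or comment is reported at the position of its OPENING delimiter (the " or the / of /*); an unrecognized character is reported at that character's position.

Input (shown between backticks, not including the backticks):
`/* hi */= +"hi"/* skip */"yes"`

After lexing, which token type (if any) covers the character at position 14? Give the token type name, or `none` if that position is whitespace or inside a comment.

Answer: STR

Derivation:
pos=0: enter COMMENT mode (saw '/*')
exit COMMENT mode (now at pos=8)
pos=8: emit EQ '='
pos=10: emit PLUS '+'
pos=11: enter STRING mode
pos=11: emit STR "hi" (now at pos=15)
pos=15: enter COMMENT mode (saw '/*')
exit COMMENT mode (now at pos=25)
pos=25: enter STRING mode
pos=25: emit STR "yes" (now at pos=30)
DONE. 4 tokens: [EQ, PLUS, STR, STR]
Position 14: char is '"' -> STR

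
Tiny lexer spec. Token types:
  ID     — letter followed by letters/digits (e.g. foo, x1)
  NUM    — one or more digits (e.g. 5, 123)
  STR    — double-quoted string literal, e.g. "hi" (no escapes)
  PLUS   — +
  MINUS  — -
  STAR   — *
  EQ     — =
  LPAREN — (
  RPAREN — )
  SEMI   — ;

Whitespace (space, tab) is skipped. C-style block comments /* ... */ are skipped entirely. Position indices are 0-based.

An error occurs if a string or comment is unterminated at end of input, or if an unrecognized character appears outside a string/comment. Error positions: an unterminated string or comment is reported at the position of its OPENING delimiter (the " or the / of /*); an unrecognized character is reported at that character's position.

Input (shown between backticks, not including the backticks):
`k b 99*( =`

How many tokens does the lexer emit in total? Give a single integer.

pos=0: emit ID 'k' (now at pos=1)
pos=2: emit ID 'b' (now at pos=3)
pos=4: emit NUM '99' (now at pos=6)
pos=6: emit STAR '*'
pos=7: emit LPAREN '('
pos=9: emit EQ '='
DONE. 6 tokens: [ID, ID, NUM, STAR, LPAREN, EQ]

Answer: 6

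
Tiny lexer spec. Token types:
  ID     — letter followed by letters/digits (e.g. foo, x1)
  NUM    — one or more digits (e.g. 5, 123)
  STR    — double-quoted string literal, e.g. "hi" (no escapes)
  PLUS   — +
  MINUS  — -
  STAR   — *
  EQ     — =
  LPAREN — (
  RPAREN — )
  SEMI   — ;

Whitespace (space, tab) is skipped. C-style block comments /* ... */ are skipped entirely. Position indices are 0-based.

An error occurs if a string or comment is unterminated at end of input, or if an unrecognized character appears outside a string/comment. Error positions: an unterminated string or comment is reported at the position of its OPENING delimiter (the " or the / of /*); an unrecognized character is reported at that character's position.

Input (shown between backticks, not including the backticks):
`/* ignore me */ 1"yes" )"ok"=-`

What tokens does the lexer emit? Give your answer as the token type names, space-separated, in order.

Answer: NUM STR RPAREN STR EQ MINUS

Derivation:
pos=0: enter COMMENT mode (saw '/*')
exit COMMENT mode (now at pos=15)
pos=16: emit NUM '1' (now at pos=17)
pos=17: enter STRING mode
pos=17: emit STR "yes" (now at pos=22)
pos=23: emit RPAREN ')'
pos=24: enter STRING mode
pos=24: emit STR "ok" (now at pos=28)
pos=28: emit EQ '='
pos=29: emit MINUS '-'
DONE. 6 tokens: [NUM, STR, RPAREN, STR, EQ, MINUS]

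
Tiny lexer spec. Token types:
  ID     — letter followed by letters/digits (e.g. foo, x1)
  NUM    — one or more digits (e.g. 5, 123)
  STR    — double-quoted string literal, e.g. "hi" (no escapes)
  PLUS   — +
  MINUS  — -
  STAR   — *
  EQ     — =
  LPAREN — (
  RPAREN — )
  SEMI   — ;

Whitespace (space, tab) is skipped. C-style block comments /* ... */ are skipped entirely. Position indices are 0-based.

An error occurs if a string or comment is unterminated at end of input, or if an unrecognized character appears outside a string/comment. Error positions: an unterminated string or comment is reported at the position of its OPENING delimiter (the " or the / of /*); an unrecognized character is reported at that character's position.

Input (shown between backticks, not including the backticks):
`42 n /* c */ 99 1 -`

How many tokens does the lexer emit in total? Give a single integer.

Answer: 5

Derivation:
pos=0: emit NUM '42' (now at pos=2)
pos=3: emit ID 'n' (now at pos=4)
pos=5: enter COMMENT mode (saw '/*')
exit COMMENT mode (now at pos=12)
pos=13: emit NUM '99' (now at pos=15)
pos=16: emit NUM '1' (now at pos=17)
pos=18: emit MINUS '-'
DONE. 5 tokens: [NUM, ID, NUM, NUM, MINUS]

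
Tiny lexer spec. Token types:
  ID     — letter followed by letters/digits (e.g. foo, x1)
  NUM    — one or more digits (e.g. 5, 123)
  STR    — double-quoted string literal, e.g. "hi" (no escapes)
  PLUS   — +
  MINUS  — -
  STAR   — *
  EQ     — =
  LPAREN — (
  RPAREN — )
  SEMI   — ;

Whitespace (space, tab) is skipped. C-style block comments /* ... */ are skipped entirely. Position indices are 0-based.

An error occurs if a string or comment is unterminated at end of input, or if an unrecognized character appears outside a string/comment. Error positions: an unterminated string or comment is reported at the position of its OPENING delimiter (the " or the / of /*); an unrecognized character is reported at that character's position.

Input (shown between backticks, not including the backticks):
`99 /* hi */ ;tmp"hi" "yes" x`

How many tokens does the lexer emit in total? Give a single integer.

pos=0: emit NUM '99' (now at pos=2)
pos=3: enter COMMENT mode (saw '/*')
exit COMMENT mode (now at pos=11)
pos=12: emit SEMI ';'
pos=13: emit ID 'tmp' (now at pos=16)
pos=16: enter STRING mode
pos=16: emit STR "hi" (now at pos=20)
pos=21: enter STRING mode
pos=21: emit STR "yes" (now at pos=26)
pos=27: emit ID 'x' (now at pos=28)
DONE. 6 tokens: [NUM, SEMI, ID, STR, STR, ID]

Answer: 6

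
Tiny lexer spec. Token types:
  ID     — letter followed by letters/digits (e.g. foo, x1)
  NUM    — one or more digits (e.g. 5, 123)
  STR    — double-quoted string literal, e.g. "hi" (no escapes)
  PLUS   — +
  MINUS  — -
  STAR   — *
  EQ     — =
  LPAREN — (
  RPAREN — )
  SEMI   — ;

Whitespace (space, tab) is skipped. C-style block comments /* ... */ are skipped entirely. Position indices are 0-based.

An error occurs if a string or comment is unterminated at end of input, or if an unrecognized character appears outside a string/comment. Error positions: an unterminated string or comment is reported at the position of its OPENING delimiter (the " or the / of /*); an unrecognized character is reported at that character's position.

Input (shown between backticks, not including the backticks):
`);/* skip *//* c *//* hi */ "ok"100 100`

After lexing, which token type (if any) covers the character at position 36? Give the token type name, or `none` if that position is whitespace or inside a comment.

Answer: NUM

Derivation:
pos=0: emit RPAREN ')'
pos=1: emit SEMI ';'
pos=2: enter COMMENT mode (saw '/*')
exit COMMENT mode (now at pos=12)
pos=12: enter COMMENT mode (saw '/*')
exit COMMENT mode (now at pos=19)
pos=19: enter COMMENT mode (saw '/*')
exit COMMENT mode (now at pos=27)
pos=28: enter STRING mode
pos=28: emit STR "ok" (now at pos=32)
pos=32: emit NUM '100' (now at pos=35)
pos=36: emit NUM '100' (now at pos=39)
DONE. 5 tokens: [RPAREN, SEMI, STR, NUM, NUM]
Position 36: char is '1' -> NUM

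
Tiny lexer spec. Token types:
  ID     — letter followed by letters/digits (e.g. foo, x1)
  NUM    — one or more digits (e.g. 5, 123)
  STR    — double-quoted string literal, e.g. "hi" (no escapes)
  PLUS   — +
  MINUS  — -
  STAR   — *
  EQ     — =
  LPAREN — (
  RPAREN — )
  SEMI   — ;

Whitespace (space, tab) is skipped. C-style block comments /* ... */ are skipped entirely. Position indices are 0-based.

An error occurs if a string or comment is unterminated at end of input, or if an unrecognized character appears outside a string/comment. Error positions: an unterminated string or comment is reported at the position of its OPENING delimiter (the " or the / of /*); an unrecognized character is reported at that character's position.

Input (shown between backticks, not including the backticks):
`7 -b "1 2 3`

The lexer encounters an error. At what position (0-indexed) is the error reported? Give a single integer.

pos=0: emit NUM '7' (now at pos=1)
pos=2: emit MINUS '-'
pos=3: emit ID 'b' (now at pos=4)
pos=5: enter STRING mode
pos=5: ERROR — unterminated string

Answer: 5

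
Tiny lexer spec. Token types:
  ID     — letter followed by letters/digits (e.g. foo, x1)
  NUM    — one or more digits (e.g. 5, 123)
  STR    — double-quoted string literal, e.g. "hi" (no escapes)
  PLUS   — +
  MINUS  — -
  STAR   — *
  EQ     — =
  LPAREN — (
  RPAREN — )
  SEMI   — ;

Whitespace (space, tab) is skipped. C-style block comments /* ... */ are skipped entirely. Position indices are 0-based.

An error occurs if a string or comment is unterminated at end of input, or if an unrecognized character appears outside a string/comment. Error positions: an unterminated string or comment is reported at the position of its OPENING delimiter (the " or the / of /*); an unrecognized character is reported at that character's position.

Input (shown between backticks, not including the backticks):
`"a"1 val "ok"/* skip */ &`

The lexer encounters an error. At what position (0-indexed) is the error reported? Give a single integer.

pos=0: enter STRING mode
pos=0: emit STR "a" (now at pos=3)
pos=3: emit NUM '1' (now at pos=4)
pos=5: emit ID 'val' (now at pos=8)
pos=9: enter STRING mode
pos=9: emit STR "ok" (now at pos=13)
pos=13: enter COMMENT mode (saw '/*')
exit COMMENT mode (now at pos=23)
pos=24: ERROR — unrecognized char '&'

Answer: 24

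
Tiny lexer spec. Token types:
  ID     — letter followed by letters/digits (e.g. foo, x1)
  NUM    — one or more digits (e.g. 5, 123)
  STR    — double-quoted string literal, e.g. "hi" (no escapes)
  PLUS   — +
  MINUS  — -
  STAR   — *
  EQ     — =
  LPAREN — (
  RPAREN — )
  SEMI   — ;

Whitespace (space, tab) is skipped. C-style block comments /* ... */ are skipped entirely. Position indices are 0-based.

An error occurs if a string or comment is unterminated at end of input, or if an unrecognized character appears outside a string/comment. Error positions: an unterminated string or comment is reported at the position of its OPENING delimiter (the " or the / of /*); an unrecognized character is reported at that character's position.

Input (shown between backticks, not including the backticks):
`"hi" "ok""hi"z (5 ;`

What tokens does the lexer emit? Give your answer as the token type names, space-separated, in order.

Answer: STR STR STR ID LPAREN NUM SEMI

Derivation:
pos=0: enter STRING mode
pos=0: emit STR "hi" (now at pos=4)
pos=5: enter STRING mode
pos=5: emit STR "ok" (now at pos=9)
pos=9: enter STRING mode
pos=9: emit STR "hi" (now at pos=13)
pos=13: emit ID 'z' (now at pos=14)
pos=15: emit LPAREN '('
pos=16: emit NUM '5' (now at pos=17)
pos=18: emit SEMI ';'
DONE. 7 tokens: [STR, STR, STR, ID, LPAREN, NUM, SEMI]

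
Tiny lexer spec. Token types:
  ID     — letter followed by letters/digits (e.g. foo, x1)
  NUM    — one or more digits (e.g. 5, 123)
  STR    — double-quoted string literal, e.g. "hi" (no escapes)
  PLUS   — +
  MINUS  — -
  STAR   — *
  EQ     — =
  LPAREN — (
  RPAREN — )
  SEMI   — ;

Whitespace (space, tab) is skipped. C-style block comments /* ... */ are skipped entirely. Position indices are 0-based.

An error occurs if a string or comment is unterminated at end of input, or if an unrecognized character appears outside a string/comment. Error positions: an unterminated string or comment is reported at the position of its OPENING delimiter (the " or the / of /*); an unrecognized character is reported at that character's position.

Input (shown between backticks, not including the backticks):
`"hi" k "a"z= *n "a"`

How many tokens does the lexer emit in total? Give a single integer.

pos=0: enter STRING mode
pos=0: emit STR "hi" (now at pos=4)
pos=5: emit ID 'k' (now at pos=6)
pos=7: enter STRING mode
pos=7: emit STR "a" (now at pos=10)
pos=10: emit ID 'z' (now at pos=11)
pos=11: emit EQ '='
pos=13: emit STAR '*'
pos=14: emit ID 'n' (now at pos=15)
pos=16: enter STRING mode
pos=16: emit STR "a" (now at pos=19)
DONE. 8 tokens: [STR, ID, STR, ID, EQ, STAR, ID, STR]

Answer: 8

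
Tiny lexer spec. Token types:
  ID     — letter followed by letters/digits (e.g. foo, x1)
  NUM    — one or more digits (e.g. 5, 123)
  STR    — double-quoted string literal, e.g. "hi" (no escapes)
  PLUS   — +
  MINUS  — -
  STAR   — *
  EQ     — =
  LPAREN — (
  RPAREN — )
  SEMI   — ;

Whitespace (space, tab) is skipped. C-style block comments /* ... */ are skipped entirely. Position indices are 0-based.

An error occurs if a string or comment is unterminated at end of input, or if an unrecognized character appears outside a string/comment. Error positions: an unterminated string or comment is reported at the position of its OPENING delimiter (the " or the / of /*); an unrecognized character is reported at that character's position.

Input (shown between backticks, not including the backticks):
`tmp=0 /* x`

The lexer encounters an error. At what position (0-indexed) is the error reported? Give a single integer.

pos=0: emit ID 'tmp' (now at pos=3)
pos=3: emit EQ '='
pos=4: emit NUM '0' (now at pos=5)
pos=6: enter COMMENT mode (saw '/*')
pos=6: ERROR — unterminated comment (reached EOF)

Answer: 6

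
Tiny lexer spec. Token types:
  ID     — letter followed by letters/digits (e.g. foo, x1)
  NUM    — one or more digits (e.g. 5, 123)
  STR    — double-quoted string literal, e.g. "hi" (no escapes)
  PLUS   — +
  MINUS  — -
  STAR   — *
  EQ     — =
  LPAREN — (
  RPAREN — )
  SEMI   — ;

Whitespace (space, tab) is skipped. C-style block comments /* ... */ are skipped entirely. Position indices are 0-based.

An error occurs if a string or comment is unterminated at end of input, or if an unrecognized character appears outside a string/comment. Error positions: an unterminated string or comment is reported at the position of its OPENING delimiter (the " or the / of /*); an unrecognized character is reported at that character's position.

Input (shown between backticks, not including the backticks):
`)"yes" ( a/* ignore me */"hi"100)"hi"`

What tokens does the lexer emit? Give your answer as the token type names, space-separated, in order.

pos=0: emit RPAREN ')'
pos=1: enter STRING mode
pos=1: emit STR "yes" (now at pos=6)
pos=7: emit LPAREN '('
pos=9: emit ID 'a' (now at pos=10)
pos=10: enter COMMENT mode (saw '/*')
exit COMMENT mode (now at pos=25)
pos=25: enter STRING mode
pos=25: emit STR "hi" (now at pos=29)
pos=29: emit NUM '100' (now at pos=32)
pos=32: emit RPAREN ')'
pos=33: enter STRING mode
pos=33: emit STR "hi" (now at pos=37)
DONE. 8 tokens: [RPAREN, STR, LPAREN, ID, STR, NUM, RPAREN, STR]

Answer: RPAREN STR LPAREN ID STR NUM RPAREN STR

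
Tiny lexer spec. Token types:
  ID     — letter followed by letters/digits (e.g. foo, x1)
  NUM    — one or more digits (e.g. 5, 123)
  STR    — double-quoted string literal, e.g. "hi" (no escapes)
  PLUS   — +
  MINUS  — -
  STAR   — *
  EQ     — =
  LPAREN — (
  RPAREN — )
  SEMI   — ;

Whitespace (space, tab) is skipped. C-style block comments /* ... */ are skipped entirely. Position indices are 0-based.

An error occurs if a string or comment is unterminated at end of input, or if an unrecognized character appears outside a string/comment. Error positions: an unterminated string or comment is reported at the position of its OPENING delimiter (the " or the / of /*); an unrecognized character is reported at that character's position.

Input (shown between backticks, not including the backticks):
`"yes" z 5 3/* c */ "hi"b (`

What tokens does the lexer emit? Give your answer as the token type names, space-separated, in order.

Answer: STR ID NUM NUM STR ID LPAREN

Derivation:
pos=0: enter STRING mode
pos=0: emit STR "yes" (now at pos=5)
pos=6: emit ID 'z' (now at pos=7)
pos=8: emit NUM '5' (now at pos=9)
pos=10: emit NUM '3' (now at pos=11)
pos=11: enter COMMENT mode (saw '/*')
exit COMMENT mode (now at pos=18)
pos=19: enter STRING mode
pos=19: emit STR "hi" (now at pos=23)
pos=23: emit ID 'b' (now at pos=24)
pos=25: emit LPAREN '('
DONE. 7 tokens: [STR, ID, NUM, NUM, STR, ID, LPAREN]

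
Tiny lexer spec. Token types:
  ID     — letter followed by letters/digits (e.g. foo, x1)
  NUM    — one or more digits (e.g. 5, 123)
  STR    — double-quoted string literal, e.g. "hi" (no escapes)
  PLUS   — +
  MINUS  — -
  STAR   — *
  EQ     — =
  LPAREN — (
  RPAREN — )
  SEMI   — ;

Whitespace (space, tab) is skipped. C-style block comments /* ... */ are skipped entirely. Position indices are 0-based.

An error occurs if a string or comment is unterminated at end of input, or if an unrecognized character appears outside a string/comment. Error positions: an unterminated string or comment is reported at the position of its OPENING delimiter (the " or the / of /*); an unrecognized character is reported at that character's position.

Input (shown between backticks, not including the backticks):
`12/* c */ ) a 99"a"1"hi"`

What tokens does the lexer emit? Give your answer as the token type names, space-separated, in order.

pos=0: emit NUM '12' (now at pos=2)
pos=2: enter COMMENT mode (saw '/*')
exit COMMENT mode (now at pos=9)
pos=10: emit RPAREN ')'
pos=12: emit ID 'a' (now at pos=13)
pos=14: emit NUM '99' (now at pos=16)
pos=16: enter STRING mode
pos=16: emit STR "a" (now at pos=19)
pos=19: emit NUM '1' (now at pos=20)
pos=20: enter STRING mode
pos=20: emit STR "hi" (now at pos=24)
DONE. 7 tokens: [NUM, RPAREN, ID, NUM, STR, NUM, STR]

Answer: NUM RPAREN ID NUM STR NUM STR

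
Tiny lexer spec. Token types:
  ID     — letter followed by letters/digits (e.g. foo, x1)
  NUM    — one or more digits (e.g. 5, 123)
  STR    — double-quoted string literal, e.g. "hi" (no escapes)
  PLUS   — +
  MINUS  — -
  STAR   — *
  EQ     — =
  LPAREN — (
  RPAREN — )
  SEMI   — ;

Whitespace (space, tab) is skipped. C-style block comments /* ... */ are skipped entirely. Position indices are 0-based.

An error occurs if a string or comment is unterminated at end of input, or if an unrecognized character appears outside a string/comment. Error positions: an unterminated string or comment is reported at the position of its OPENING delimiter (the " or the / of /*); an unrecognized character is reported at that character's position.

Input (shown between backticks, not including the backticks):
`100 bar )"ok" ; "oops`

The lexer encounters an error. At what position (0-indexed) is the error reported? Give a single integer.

Answer: 16

Derivation:
pos=0: emit NUM '100' (now at pos=3)
pos=4: emit ID 'bar' (now at pos=7)
pos=8: emit RPAREN ')'
pos=9: enter STRING mode
pos=9: emit STR "ok" (now at pos=13)
pos=14: emit SEMI ';'
pos=16: enter STRING mode
pos=16: ERROR — unterminated string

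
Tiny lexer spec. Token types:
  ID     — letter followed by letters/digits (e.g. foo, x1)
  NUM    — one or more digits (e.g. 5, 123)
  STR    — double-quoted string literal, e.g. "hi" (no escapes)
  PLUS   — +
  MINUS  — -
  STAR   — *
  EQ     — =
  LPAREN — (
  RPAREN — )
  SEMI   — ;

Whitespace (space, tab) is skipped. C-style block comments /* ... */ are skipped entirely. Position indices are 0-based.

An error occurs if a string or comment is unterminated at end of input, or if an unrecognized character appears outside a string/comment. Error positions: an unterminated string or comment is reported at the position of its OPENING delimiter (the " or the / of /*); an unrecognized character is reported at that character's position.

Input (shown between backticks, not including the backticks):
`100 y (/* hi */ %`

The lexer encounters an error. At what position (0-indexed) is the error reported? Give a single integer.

Answer: 16

Derivation:
pos=0: emit NUM '100' (now at pos=3)
pos=4: emit ID 'y' (now at pos=5)
pos=6: emit LPAREN '('
pos=7: enter COMMENT mode (saw '/*')
exit COMMENT mode (now at pos=15)
pos=16: ERROR — unrecognized char '%'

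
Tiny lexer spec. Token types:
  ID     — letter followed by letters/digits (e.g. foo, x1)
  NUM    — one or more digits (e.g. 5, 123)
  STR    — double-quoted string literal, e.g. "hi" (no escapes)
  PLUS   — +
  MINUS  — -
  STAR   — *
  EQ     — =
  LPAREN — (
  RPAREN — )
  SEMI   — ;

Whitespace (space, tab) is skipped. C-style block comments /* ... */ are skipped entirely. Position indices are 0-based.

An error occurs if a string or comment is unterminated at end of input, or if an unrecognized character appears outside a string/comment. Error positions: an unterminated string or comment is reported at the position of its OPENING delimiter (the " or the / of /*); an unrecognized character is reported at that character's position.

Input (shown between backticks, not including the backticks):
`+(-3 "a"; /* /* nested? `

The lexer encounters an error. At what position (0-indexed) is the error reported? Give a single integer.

Answer: 10

Derivation:
pos=0: emit PLUS '+'
pos=1: emit LPAREN '('
pos=2: emit MINUS '-'
pos=3: emit NUM '3' (now at pos=4)
pos=5: enter STRING mode
pos=5: emit STR "a" (now at pos=8)
pos=8: emit SEMI ';'
pos=10: enter COMMENT mode (saw '/*')
pos=10: ERROR — unterminated comment (reached EOF)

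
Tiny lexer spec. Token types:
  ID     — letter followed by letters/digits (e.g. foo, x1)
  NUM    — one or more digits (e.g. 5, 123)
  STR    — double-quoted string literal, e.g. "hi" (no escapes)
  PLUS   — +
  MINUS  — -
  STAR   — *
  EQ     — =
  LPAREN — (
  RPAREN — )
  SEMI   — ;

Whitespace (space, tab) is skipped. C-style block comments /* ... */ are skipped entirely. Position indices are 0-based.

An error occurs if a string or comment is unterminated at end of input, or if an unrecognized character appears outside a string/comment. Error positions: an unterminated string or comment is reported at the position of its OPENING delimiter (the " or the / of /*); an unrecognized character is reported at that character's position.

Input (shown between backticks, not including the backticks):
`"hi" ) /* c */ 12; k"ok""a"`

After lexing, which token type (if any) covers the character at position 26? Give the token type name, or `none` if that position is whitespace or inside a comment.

pos=0: enter STRING mode
pos=0: emit STR "hi" (now at pos=4)
pos=5: emit RPAREN ')'
pos=7: enter COMMENT mode (saw '/*')
exit COMMENT mode (now at pos=14)
pos=15: emit NUM '12' (now at pos=17)
pos=17: emit SEMI ';'
pos=19: emit ID 'k' (now at pos=20)
pos=20: enter STRING mode
pos=20: emit STR "ok" (now at pos=24)
pos=24: enter STRING mode
pos=24: emit STR "a" (now at pos=27)
DONE. 7 tokens: [STR, RPAREN, NUM, SEMI, ID, STR, STR]
Position 26: char is '"' -> STR

Answer: STR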